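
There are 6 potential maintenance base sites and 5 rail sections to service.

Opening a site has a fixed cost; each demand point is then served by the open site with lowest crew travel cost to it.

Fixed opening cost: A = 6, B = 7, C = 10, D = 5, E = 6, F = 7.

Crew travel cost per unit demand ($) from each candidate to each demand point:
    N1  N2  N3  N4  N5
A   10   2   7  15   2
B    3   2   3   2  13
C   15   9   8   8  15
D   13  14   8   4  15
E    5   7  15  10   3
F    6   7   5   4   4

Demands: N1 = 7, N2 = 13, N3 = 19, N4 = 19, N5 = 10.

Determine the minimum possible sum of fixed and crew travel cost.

175

Open {A, B}: assign each demand point to its cheapest open site.
  N1→B 7×3=21, N2→A 13×2=26, N3→B 19×3=57, N4→B 19×2=38, N5→A 10×2=20
  crew travel cost 162, fixed 13 → total 175.
Compare {A, B, D}: crew travel cost 162 + fixed 18 = 180.
Compare {A, B, E}: crew travel cost 162 + fixed 19 = 181.
Compare {A, B, F}: crew travel cost 162 + fixed 20 = 182.
All other subsets cost ≥ 180. Minimum total cost: 175.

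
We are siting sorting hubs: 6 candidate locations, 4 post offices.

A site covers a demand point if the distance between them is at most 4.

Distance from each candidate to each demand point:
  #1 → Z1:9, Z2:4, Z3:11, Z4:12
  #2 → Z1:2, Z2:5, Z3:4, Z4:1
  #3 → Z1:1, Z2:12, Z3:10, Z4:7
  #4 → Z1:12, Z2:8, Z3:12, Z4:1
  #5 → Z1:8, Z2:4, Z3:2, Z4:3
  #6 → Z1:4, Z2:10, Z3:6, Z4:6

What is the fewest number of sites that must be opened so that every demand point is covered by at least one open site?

Coverage sets (demand points within 4 of each site):
  #1: {Z2}
  #2: {Z1, Z3, Z4}
  #3: {Z1}
  #4: {Z4}
  #5: {Z2, Z3, Z4}
  #6: {Z1}
No single site covers all 4 demand points.
But {#1, #2} covers everything, so the minimum is 2.

2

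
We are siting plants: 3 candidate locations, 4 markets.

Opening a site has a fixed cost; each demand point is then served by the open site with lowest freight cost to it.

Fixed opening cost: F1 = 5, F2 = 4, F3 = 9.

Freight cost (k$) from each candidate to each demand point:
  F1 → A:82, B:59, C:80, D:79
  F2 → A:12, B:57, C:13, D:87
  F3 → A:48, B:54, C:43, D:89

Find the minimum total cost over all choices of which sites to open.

Open {F1, F2}: assign each demand point to its cheapest open site.
  A→F2 12, B→F2 57, C→F2 13, D→F1 79
  freight cost 161, fixed 9 → total 170.
Compare {F2}: freight cost 169 + fixed 4 = 173.
Compare {F1, F2, F3}: freight cost 158 + fixed 18 = 176.
Compare {F2, F3}: freight cost 166 + fixed 13 = 179.
All other subsets cost ≥ 173. Minimum total cost: 170.

170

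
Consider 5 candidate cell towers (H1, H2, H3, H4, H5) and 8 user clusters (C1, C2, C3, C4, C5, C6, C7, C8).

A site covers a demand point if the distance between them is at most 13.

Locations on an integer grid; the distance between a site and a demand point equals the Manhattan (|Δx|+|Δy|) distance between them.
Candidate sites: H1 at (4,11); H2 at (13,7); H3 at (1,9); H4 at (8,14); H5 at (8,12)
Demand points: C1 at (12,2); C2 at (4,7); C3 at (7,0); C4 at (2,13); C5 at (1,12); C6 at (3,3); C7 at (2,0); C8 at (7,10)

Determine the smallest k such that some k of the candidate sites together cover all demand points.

2

Coverage sets (demand points within 13 of each site):
  H1: {C2, C4, C5, C6, C7, C8}
  H2: {C1, C2, C3, C8}
  H3: {C2, C4, C5, C6, C7, C8}
  H4: {C2, C4, C5, C8}
  H5: {C2, C3, C4, C5, C8}
No single site covers all 8 demand points.
But {H1, H2} covers everything, so the minimum is 2.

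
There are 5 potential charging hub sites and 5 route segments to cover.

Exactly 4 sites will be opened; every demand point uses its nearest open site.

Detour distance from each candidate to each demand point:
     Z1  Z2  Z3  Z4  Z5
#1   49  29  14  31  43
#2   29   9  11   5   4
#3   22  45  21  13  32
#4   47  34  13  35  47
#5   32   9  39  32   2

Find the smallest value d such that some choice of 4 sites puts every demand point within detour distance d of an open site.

Open {#1, #2, #3, #4}.
  Farthest demand point is Z1 at detour distance 22 (to #3); all others are ≤ 22.
With {#1, #2, #3, #5} the worst case is 22.
With {#1, #3, #4, #5} the worst case is 22.
No size-4 selection achieves below 22.

22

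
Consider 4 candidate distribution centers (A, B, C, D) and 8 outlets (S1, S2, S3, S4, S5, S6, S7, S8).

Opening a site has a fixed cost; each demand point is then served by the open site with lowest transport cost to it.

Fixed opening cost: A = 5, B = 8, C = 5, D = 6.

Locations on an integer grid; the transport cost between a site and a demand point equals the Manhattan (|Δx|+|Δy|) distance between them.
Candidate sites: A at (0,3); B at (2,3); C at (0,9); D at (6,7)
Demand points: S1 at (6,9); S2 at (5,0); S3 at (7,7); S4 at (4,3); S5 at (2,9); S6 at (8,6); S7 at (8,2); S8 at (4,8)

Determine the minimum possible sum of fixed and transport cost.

42

Open {D}: assign each demand point to its cheapest open site.
  S1→D 2, S2→D 8, S3→D 1, S4→D 6, S5→D 6, S6→D 3, S7→D 7, S8→D 3
  transport cost 36, fixed 6 → total 42.
Compare {C, D}: transport cost 32 + fixed 11 = 43.
Compare {B, D}: transport cost 30 + fixed 14 = 44.
Compare {A, D}: transport cost 34 + fixed 11 = 45.
All other subsets cost ≥ 43. Minimum total cost: 42.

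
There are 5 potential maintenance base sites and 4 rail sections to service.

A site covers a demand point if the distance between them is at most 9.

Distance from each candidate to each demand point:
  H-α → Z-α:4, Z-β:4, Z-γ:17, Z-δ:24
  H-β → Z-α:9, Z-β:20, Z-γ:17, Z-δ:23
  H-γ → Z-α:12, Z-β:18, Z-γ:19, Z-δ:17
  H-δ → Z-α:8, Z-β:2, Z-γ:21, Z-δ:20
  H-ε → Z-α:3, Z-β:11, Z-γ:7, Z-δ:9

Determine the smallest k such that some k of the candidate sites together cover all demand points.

Coverage sets (demand points within 9 of each site):
  H-α: {Z-α, Z-β}
  H-β: {Z-α}
  H-γ: {}
  H-δ: {Z-α, Z-β}
  H-ε: {Z-α, Z-γ, Z-δ}
No single site covers all 4 demand points.
But {H-α, H-ε} covers everything, so the minimum is 2.

2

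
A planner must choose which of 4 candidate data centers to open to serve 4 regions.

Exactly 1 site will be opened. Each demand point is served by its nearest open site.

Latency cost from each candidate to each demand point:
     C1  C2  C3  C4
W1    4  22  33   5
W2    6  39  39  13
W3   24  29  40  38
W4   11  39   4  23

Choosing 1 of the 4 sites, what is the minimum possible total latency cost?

64

Open {W1}.
  C1→W1 4, C2→W1 22, C3→W1 33, C4→W1 5  ⇒ total 64.
Compare {W4}: total 77.
Compare {W2}: total 97.
No size-1 selection does better; minimum is 64.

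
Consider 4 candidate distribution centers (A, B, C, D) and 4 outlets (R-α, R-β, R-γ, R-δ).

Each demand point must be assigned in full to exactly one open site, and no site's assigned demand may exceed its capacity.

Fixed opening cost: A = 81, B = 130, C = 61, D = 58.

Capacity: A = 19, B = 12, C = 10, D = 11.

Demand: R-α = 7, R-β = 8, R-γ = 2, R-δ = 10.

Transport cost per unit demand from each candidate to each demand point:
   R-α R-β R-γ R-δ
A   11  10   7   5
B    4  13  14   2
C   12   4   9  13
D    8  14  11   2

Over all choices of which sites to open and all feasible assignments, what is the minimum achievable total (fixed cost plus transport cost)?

315

Open {A, C}; cheapest assignment that respects the capacities:
  A (cap 19, load 19): R-α, R-γ, R-δ — cost 7×11 + 2×7 + 10×5 = 141
  C (cap 10, load 8): R-β — cost 8×4 = 32
  Shipping 173, fixed 142 → total 315.
  Any other capacity-feasible assignment to {A, C} ships for at least 173.
Compare {A, D}: its best feasible assignment gives total 330.
Compare {A, C, D}: its best feasible assignment gives total 343.
Every other set of open sites that can feasibly serve all demand totals ≥ 330 even under its best assignment. Minimum: 315.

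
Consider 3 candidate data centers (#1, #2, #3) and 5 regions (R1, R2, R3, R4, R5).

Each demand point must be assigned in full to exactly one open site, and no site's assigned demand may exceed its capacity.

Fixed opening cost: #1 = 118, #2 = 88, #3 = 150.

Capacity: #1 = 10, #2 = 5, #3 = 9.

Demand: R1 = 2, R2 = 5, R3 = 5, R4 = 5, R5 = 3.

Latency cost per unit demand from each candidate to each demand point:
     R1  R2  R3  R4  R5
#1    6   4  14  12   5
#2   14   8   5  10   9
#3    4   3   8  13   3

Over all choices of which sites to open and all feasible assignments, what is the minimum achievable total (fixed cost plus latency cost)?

477

Open {#1, #2, #3}; cheapest assignment that respects the capacities:
  #1 (cap 10, load 7): R1, R4 — cost 2×6 + 5×12 = 72
  #2 (cap 5, load 5): R3 — cost 5×5 = 25
  #3 (cap 9, load 8): R2, R5 — cost 5×3 + 3×3 = 24
  Shipping 121, fixed 356 → total 477.
  Any other capacity-feasible assignment to {#1, #2, #3} ships for at least 121.
Total demand is 20 and no other set of sites has combined capacity ≥ 20, so {#1, #2, #3} is the only feasible choice of open sites. Minimum: 477.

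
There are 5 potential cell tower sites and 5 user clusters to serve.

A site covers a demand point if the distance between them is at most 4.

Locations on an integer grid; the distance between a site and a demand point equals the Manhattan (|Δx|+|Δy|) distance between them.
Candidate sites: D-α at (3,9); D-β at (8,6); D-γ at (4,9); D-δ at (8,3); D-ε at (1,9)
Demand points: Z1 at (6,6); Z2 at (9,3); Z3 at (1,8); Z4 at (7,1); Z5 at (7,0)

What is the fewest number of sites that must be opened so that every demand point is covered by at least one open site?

Coverage sets (demand points within 4 of each site):
  D-α: {Z3}
  D-β: {Z1, Z2}
  D-γ: {Z3}
  D-δ: {Z2, Z4, Z5}
  D-ε: {Z3}
No 2 sites suffice: every size-2 union leaves at least one demand point uncovered.
But {D-α, D-β, D-δ} covers everything, so the minimum is 3.

3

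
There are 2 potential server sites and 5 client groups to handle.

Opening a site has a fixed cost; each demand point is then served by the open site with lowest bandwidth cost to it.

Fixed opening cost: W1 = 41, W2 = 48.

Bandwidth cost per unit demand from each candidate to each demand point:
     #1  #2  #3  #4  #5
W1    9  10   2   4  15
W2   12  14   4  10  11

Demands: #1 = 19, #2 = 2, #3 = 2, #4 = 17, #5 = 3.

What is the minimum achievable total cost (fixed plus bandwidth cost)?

Open {W1}: assign each demand point to its cheapest open site.
  #1→W1 19×9=171, #2→W1 2×10=20, #3→W1 2×2=4, #4→W1 17×4=68, #5→W1 3×15=45
  bandwidth cost 308, fixed 41 → total 349.
Compare {W1, W2}: bandwidth cost 296 + fixed 89 = 385.
Compare {W2}: bandwidth cost 467 + fixed 48 = 515.

349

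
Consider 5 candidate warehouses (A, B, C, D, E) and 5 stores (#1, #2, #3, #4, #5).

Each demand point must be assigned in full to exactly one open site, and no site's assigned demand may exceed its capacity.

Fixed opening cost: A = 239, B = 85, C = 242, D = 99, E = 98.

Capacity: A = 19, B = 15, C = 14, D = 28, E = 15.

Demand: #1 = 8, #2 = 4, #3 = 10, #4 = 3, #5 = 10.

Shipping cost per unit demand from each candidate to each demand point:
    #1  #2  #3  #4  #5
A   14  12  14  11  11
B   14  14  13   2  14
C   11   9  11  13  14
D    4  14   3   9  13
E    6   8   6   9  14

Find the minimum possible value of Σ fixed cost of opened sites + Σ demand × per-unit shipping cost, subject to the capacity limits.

438

Open {B, D}; cheapest assignment that respects the capacities:
  B (cap 15, load 7): #2, #4 — cost 4×14 + 3×2 = 62
  D (cap 28, load 28): #1, #3, #5 — cost 8×4 + 10×3 + 10×13 = 192
  Shipping 254, fixed 184 → total 438.
  Any other capacity-feasible assignment to {B, D} ships for at least 254.
Compare {D, E}: its best feasible assignment gives total 448.
Compare {B, D, E}: its best feasible assignment gives total 512.
Every other set of open sites that can feasibly serve all demand totals ≥ 448 even under its best assignment. Minimum: 438.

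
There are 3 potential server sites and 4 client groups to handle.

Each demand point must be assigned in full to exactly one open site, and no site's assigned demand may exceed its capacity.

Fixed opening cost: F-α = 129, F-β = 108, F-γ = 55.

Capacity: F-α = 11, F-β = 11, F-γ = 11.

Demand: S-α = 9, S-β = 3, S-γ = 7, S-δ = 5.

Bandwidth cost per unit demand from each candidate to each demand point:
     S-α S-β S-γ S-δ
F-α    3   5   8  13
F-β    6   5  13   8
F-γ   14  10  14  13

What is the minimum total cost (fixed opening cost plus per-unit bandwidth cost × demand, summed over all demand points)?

472

Open {F-α, F-β, F-γ}; cheapest assignment that respects the capacities:
  F-α (cap 11, load 9): S-α — cost 9×3 = 27
  F-β (cap 11, load 8): S-β, S-δ — cost 3×5 + 5×8 = 55
  F-γ (cap 11, load 7): S-γ — cost 7×14 = 98
  Shipping 180, fixed 292 → total 472.
  Any other capacity-feasible assignment to {F-α, F-β, F-γ} ships for at least 180.
Total demand is 24 and no other set of sites has combined capacity ≥ 24, so {F-α, F-β, F-γ} is the only feasible choice of open sites. Minimum: 472.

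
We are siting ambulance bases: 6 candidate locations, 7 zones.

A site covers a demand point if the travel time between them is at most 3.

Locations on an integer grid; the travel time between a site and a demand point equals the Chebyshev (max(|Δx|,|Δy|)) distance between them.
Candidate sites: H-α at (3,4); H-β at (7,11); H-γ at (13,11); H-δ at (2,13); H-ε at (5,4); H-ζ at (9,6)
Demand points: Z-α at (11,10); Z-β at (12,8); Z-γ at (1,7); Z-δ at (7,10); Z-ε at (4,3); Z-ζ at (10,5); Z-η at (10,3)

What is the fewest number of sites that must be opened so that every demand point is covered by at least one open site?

Coverage sets (demand points within 3 of each site):
  H-α: {Z-γ, Z-ε}
  H-β: {Z-δ}
  H-γ: {Z-α, Z-β}
  H-δ: {}
  H-ε: {Z-ε}
  H-ζ: {Z-β, Z-ζ, Z-η}
No 3 sites suffice: every size-3 union leaves at least one demand point uncovered.
But {H-α, H-β, H-γ, H-ζ} covers everything, so the minimum is 4.

4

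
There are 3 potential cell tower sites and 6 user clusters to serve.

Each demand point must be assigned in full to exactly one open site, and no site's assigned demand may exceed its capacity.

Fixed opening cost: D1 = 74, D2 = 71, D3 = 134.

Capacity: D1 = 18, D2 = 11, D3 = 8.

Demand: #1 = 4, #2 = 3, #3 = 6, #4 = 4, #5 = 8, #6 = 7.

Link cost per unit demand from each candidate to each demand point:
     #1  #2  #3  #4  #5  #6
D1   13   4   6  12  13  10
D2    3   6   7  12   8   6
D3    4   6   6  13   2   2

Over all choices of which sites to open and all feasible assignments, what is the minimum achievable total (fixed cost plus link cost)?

Open {D1, D2, D3}; cheapest assignment that respects the capacities:
  D1 (cap 18, load 13): #2, #3, #4 — cost 3×4 + 6×6 + 4×12 = 96
  D2 (cap 11, load 11): #1, #6 — cost 4×3 + 7×6 = 54
  D3 (cap 8, load 8): #5 — cost 8×2 = 16
  Shipping 166, fixed 279 → total 445.
  Any other capacity-feasible assignment to {D1, D2, D3} ships for at least 166.
Total demand is 32 and no other set of sites has combined capacity ≥ 32, so {D1, D2, D3} is the only feasible choice of open sites. Minimum: 445.

445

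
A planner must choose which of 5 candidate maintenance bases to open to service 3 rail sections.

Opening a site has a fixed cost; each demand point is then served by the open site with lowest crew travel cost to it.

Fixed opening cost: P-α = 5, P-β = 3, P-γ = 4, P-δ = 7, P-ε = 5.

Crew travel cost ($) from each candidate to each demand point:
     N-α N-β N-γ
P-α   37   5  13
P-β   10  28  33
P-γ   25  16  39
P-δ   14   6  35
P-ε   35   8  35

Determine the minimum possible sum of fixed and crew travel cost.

Open {P-α, P-β}: assign each demand point to its cheapest open site.
  N-α→P-β 10, N-β→P-α 5, N-γ→P-α 13
  crew travel cost 28, fixed 8 → total 36.
Compare {P-α, P-β, P-γ}: crew travel cost 28 + fixed 12 = 40.
Compare {P-α, P-β, P-ε}: crew travel cost 28 + fixed 13 = 41.
Compare {P-α, P-β, P-δ}: crew travel cost 28 + fixed 15 = 43.
All other subsets cost ≥ 40. Minimum total cost: 36.

36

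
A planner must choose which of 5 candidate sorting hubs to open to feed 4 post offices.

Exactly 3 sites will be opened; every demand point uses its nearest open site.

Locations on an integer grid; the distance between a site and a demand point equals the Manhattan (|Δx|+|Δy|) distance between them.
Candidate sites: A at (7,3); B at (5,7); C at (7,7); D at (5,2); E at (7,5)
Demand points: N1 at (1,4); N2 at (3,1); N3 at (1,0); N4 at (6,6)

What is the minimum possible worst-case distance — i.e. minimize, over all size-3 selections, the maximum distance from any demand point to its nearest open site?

6

Open {A, B, D}.
  Farthest demand point is N1 at distance 6 (to D); all others are ≤ 6.
With {A, C, D} the worst case is 6.
With {A, D, E} the worst case is 6.
No size-3 selection achieves below 6.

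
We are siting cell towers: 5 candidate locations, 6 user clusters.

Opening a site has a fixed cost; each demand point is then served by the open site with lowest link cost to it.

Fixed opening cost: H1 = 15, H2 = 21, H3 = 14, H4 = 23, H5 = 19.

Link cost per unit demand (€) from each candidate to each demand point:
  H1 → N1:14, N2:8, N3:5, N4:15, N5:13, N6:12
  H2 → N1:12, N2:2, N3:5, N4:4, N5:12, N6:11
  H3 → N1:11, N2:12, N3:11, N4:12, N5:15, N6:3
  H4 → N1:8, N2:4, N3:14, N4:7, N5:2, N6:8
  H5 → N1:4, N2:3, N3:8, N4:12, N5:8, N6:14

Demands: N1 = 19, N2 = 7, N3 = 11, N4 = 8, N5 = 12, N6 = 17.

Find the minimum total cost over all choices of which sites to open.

Open {H2, H3, H4, H5}: assign each demand point to its cheapest open site.
  N1→H5 19×4=76, N2→H2 7×2=14, N3→H2 11×5=55, N4→H2 8×4=32, N5→H4 12×2=24, N6→H3 17×3=51
  link cost 252, fixed 77 → total 329.
Compare {H1, H2, H3, H4, H5}: link cost 252 + fixed 92 = 344.
Compare {H1, H3, H4, H5}: link cost 283 + fixed 71 = 354.
Compare {H3, H4, H5}: link cost 316 + fixed 56 = 372.
All other subsets cost ≥ 344. Minimum total cost: 329.

329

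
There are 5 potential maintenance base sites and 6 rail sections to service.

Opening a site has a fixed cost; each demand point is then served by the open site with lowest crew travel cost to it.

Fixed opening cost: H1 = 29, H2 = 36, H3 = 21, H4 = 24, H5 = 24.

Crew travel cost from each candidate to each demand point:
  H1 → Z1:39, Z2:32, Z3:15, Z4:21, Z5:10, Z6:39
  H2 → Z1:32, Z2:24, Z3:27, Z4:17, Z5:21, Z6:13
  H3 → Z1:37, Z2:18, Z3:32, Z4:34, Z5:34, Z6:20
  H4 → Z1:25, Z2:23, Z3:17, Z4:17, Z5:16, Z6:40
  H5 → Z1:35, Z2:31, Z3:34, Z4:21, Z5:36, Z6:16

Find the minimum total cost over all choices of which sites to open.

Open {H3, H4}: assign each demand point to its cheapest open site.
  Z1→H4 25, Z2→H3 18, Z3→H4 17, Z4→H4 17, Z5→H4 16, Z6→H3 20
  crew travel cost 113, fixed 45 → total 158.
Compare {H4}: crew travel cost 138 + fixed 24 = 162.
Compare {H4, H5}: crew travel cost 114 + fixed 48 = 162.
Compare {H2}: crew travel cost 134 + fixed 36 = 170.
All other subsets cost ≥ 162. Minimum total cost: 158.

158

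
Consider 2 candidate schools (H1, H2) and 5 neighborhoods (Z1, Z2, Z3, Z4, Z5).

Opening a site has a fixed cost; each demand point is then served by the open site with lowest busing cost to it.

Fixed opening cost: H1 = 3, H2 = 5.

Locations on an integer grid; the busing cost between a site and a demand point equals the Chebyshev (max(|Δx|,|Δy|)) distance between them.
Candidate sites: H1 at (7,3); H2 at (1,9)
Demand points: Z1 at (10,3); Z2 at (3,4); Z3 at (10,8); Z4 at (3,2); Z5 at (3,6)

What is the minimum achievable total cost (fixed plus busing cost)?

Open {H1}: assign each demand point to its cheapest open site.
  Z1→H1 3, Z2→H1 4, Z3→H1 5, Z4→H1 4, Z5→H1 4
  busing cost 20, fixed 3 → total 23.
Compare {H1, H2}: busing cost 19 + fixed 8 = 27.
Compare {H2}: busing cost 33 + fixed 5 = 38.

23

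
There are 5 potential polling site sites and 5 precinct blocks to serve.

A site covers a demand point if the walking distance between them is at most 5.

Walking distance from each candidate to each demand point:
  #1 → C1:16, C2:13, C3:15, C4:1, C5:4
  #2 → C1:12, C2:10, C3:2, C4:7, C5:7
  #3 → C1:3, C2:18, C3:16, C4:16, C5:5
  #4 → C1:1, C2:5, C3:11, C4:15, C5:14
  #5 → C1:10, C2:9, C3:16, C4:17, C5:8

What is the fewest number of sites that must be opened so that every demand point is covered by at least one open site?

3

Coverage sets (demand points within 5 of each site):
  #1: {C4, C5}
  #2: {C3}
  #3: {C1, C5}
  #4: {C1, C2}
  #5: {}
No 2 sites suffice: every size-2 union leaves at least one demand point uncovered.
But {#1, #2, #4} covers everything, so the minimum is 3.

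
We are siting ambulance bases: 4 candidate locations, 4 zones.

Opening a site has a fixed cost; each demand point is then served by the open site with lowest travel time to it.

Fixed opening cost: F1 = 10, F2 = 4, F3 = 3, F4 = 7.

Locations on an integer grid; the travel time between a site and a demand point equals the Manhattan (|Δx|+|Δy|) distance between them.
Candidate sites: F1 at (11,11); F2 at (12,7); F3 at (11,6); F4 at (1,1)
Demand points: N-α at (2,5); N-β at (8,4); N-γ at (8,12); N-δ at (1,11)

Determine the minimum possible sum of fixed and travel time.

Open {F3, F4}: assign each demand point to its cheapest open site.
  N-α→F4 5, N-β→F3 5, N-γ→F3 9, N-δ→F4 10
  travel time 29, fixed 10 → total 39.
Compare {F3}: travel time 39 + fixed 3 = 42.
Compare {F1, F3}: travel time 29 + fixed 13 = 42.
Compare {F2, F4}: travel time 31 + fixed 11 = 42.
All other subsets cost ≥ 42. Minimum total cost: 39.

39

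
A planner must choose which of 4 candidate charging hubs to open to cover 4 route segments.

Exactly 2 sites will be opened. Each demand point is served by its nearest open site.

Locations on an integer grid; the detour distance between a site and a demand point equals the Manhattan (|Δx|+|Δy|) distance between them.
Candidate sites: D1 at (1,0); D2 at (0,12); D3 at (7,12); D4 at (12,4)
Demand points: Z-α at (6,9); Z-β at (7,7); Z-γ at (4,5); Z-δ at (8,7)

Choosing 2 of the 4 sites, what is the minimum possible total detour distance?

Open {D1, D3}.
  Z-α→D3 4, Z-β→D3 5, Z-γ→D1 8, Z-δ→D3 6  ⇒ total 23.
Compare {D3, D4}: total 24.
Compare {D2, D3}: total 25.
No size-2 selection does better; minimum is 23.

23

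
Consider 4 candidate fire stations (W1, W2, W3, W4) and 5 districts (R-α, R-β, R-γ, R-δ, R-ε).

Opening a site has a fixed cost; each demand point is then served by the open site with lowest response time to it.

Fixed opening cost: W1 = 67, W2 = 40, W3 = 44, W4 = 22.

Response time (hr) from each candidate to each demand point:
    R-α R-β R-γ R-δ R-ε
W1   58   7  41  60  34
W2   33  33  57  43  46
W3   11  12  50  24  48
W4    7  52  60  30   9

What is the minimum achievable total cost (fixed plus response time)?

168

Open {W3, W4}: assign each demand point to its cheapest open site.
  R-α→W4 7, R-β→W3 12, R-γ→W3 50, R-δ→W3 24, R-ε→W4 9
  response time 102, fixed 66 → total 168.
Compare {W4}: response time 158 + fixed 22 = 180.
Compare {W1, W4}: response time 94 + fixed 89 = 183.
Compare {W3}: response time 145 + fixed 44 = 189.
All other subsets cost ≥ 180. Minimum total cost: 168.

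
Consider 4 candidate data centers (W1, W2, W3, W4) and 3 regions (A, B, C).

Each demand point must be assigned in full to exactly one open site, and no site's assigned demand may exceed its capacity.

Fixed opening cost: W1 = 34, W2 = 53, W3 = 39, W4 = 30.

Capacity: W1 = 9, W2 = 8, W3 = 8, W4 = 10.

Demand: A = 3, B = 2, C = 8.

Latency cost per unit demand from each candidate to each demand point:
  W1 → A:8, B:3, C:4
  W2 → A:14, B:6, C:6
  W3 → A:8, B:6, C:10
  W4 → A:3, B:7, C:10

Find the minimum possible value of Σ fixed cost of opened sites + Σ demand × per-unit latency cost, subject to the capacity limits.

119

Open {W1, W4}; cheapest assignment that respects the capacities:
  W1 (cap 9, load 8): C — cost 8×4 = 32
  W4 (cap 10, load 5): A, B — cost 3×3 + 2×7 = 23
  Shipping 55, fixed 64 → total 119.
  Any other capacity-feasible assignment to {W1, W4} ships for at least 55.
Compare {W1, W3}: its best feasible assignment gives total 141.
Compare {W2, W4}: its best feasible assignment gives total 154.
Every other set of open sites that can feasibly serve all demand totals ≥ 141 even under its best assignment. Minimum: 119.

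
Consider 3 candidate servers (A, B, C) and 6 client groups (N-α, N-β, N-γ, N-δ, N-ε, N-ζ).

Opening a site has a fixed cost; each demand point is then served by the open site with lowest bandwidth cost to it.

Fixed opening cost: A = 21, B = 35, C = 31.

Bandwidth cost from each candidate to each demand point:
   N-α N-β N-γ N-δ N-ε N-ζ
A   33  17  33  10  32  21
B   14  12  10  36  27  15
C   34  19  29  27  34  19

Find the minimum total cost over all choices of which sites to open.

Open {A, B}: assign each demand point to its cheapest open site.
  N-α→B 14, N-β→B 12, N-γ→B 10, N-δ→A 10, N-ε→B 27, N-ζ→B 15
  bandwidth cost 88, fixed 56 → total 144.
Compare {B}: bandwidth cost 114 + fixed 35 = 149.
Compare {A}: bandwidth cost 146 + fixed 21 = 167.
Compare {B, C}: bandwidth cost 105 + fixed 66 = 171.
All other subsets cost ≥ 149. Minimum total cost: 144.

144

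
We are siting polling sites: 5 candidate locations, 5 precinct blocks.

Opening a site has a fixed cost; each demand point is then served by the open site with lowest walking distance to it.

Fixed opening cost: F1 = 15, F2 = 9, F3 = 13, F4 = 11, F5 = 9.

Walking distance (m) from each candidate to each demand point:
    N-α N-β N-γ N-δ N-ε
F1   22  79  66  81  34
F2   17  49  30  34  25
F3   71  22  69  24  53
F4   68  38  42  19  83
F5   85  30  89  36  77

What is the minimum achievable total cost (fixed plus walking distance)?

140

Open {F2, F3}: assign each demand point to its cheapest open site.
  N-α→F2 17, N-β→F3 22, N-γ→F2 30, N-δ→F3 24, N-ε→F2 25
  walking distance 118, fixed 22 → total 140.
Compare {F2, F3, F4}: walking distance 113 + fixed 33 = 146.
Compare {F2, F4}: walking distance 129 + fixed 20 = 149.
Compare {F2, F3, F5}: walking distance 118 + fixed 31 = 149.
All other subsets cost ≥ 146. Minimum total cost: 140.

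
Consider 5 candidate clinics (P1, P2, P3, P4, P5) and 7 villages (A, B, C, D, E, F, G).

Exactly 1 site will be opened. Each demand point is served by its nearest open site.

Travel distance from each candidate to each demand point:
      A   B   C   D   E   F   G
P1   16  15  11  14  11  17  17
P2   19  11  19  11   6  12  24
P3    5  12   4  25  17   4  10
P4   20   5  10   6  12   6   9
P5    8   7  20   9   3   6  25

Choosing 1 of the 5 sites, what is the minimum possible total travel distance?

68

Open {P4}.
  A→P4 20, B→P4 5, C→P4 10, D→P4 6, E→P4 12, F→P4 6, G→P4 9  ⇒ total 68.
Compare {P3}: total 77.
Compare {P5}: total 78.
No size-1 selection does better; minimum is 68.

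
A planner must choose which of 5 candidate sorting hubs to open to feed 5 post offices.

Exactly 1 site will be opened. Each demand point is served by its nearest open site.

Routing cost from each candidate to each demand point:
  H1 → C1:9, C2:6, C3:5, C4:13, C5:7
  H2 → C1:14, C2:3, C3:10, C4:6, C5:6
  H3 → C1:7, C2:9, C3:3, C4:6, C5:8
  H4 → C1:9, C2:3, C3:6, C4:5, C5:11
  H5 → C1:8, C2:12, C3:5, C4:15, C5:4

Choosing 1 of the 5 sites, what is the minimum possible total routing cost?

33

Open {H3}.
  C1→H3 7, C2→H3 9, C3→H3 3, C4→H3 6, C5→H3 8  ⇒ total 33.
Compare {H4}: total 34.
Compare {H2}: total 39.
No size-1 selection does better; minimum is 33.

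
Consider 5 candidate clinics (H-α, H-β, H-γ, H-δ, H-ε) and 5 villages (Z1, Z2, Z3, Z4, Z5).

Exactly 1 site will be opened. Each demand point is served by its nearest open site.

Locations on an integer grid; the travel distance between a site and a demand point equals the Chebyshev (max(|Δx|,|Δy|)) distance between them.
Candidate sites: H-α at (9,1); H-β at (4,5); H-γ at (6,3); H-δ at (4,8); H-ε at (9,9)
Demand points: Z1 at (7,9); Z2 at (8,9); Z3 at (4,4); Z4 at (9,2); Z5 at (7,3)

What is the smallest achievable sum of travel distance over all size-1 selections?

Open {H-β}.
  Z1→H-β 4, Z2→H-β 4, Z3→H-β 1, Z4→H-β 5, Z5→H-β 3  ⇒ total 17.
Compare {H-γ}: total 18.
Compare {H-ε}: total 21.
No size-1 selection does better; minimum is 17.

17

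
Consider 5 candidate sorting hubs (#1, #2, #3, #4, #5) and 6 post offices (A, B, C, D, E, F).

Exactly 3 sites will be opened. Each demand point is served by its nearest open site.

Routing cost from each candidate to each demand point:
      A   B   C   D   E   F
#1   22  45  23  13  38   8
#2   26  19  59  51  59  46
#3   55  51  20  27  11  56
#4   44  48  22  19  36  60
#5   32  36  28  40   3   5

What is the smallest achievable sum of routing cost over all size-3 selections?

Open {#1, #2, #5}.
  A→#1 22, B→#2 19, C→#1 23, D→#1 13, E→#5 3, F→#5 5  ⇒ total 85.
Compare {#1, #2, #3}: total 93.
Compare {#2, #4, #5}: total 94.
No size-3 selection does better; minimum is 85.

85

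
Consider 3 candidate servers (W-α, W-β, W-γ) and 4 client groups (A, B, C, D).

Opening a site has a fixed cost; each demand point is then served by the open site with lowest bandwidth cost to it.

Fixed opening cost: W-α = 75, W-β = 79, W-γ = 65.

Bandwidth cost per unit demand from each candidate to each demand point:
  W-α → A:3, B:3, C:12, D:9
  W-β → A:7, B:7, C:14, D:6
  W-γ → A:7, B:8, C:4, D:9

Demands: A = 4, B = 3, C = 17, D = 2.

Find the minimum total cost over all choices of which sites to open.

203

Open {W-γ}: assign each demand point to its cheapest open site.
  A→W-γ 4×7=28, B→W-γ 3×8=24, C→W-γ 17×4=68, D→W-γ 2×9=18
  bandwidth cost 138, fixed 65 → total 203.
Compare {W-α, W-γ}: bandwidth cost 107 + fixed 140 = 247.
Compare {W-β, W-γ}: bandwidth cost 129 + fixed 144 = 273.
Compare {W-α}: bandwidth cost 243 + fixed 75 = 318.
All other subsets cost ≥ 247. Minimum total cost: 203.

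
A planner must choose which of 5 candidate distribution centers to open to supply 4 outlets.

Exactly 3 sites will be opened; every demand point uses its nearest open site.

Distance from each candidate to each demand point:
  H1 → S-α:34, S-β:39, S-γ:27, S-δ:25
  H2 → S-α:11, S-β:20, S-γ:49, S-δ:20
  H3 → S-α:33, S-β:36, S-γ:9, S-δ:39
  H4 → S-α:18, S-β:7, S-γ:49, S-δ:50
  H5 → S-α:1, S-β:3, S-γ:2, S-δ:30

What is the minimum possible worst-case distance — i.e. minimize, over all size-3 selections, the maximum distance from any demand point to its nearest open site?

20

Open {H1, H2, H3}.
  Farthest demand point is S-β at distance 20 (to H2); all others are ≤ 20.
With {H1, H2, H5} the worst case is 20.
With {H2, H3, H4} the worst case is 20.
No size-3 selection achieves below 20.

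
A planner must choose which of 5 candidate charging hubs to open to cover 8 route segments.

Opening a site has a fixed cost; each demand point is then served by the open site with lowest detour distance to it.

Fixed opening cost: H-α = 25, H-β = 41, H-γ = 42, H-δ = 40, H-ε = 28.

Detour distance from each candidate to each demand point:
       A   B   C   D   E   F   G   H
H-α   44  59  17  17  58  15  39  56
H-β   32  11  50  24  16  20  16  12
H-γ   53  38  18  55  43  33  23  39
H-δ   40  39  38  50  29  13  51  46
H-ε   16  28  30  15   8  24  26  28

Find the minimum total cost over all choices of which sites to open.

Open {H-β, H-ε}: assign each demand point to its cheapest open site.
  A→H-ε 16, B→H-β 11, C→H-ε 30, D→H-ε 15, E→H-ε 8, F→H-β 20, G→H-β 16, H→H-β 12
  detour distance 128, fixed 69 → total 197.
Compare {H-α, H-β}: detour distance 136 + fixed 66 = 202.
Compare {H-ε}: detour distance 175 + fixed 28 = 203.
Compare {H-α, H-β, H-ε}: detour distance 110 + fixed 94 = 204.
All other subsets cost ≥ 202. Minimum total cost: 197.

197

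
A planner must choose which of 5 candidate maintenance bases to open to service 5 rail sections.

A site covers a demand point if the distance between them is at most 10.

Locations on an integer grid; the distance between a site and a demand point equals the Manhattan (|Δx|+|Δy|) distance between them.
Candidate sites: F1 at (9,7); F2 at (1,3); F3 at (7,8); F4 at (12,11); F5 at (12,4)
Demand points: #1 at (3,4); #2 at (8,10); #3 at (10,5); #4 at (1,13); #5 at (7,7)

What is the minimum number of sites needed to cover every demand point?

2

Coverage sets (demand points within 10 of each site):
  F1: {#1, #2, #3, #5}
  F2: {#1, #4, #5}
  F3: {#1, #2, #3, #5}
  F4: {#2, #3, #5}
  F5: {#1, #2, #3, #5}
No single site covers all 5 demand points.
But {F1, F2} covers everything, so the minimum is 2.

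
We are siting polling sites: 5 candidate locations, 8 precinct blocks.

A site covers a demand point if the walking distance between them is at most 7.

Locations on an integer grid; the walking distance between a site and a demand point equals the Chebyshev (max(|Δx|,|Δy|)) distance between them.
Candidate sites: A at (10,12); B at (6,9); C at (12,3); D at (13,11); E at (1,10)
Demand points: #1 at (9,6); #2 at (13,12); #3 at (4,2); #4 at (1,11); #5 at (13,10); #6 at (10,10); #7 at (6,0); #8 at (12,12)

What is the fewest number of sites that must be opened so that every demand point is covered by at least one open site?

Coverage sets (demand points within 7 of each site):
  A: {#1, #2, #5, #6, #8}
  B: {#1, #2, #3, #4, #5, #6, #8}
  C: {#1, #5, #6, #7}
  D: {#1, #2, #5, #6, #8}
  E: {#4}
No single site covers all 8 demand points.
But {B, C} covers everything, so the minimum is 2.

2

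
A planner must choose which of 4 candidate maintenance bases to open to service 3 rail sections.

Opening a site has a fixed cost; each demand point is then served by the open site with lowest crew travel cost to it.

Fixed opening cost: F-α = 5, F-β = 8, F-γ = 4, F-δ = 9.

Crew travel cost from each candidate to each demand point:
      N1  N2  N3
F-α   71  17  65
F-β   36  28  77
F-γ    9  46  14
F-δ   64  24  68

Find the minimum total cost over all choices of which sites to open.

Open {F-α, F-γ}: assign each demand point to its cheapest open site.
  N1→F-γ 9, N2→F-α 17, N3→F-γ 14
  crew travel cost 40, fixed 9 → total 49.
Compare {F-α, F-β, F-γ}: crew travel cost 40 + fixed 17 = 57.
Compare {F-α, F-γ, F-δ}: crew travel cost 40 + fixed 18 = 58.
Compare {F-γ, F-δ}: crew travel cost 47 + fixed 13 = 60.
All other subsets cost ≥ 57. Minimum total cost: 49.

49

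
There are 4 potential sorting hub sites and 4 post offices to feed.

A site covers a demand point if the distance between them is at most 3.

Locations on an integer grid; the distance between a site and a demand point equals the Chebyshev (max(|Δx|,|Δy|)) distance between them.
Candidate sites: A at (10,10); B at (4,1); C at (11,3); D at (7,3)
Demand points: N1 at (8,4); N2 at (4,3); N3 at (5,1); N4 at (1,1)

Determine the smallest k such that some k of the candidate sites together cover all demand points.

Coverage sets (demand points within 3 of each site):
  A: {}
  B: {N2, N3, N4}
  C: {N1}
  D: {N1, N2, N3}
No single site covers all 4 demand points.
But {B, C} covers everything, so the minimum is 2.

2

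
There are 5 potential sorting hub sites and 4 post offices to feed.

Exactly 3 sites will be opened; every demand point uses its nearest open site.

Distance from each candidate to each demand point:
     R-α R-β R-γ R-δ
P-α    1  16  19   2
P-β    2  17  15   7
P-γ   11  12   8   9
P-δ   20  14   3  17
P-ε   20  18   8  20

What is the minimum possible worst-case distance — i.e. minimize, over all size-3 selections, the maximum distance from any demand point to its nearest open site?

Open {P-α, P-β, P-γ}.
  Farthest demand point is R-β at distance 12 (to P-γ); all others are ≤ 12.
With {P-α, P-γ, P-δ} the worst case is 12.
With {P-α, P-γ, P-ε} the worst case is 12.
No size-3 selection achieves below 12.

12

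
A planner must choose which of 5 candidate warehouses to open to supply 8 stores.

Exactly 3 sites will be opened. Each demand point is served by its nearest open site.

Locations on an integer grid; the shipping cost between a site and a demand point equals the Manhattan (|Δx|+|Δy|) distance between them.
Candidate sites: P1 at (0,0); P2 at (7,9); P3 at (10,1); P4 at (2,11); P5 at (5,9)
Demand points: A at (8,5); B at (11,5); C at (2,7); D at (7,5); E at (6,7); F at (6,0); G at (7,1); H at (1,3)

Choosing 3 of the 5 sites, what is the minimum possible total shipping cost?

Open {P1, P2, P3}.
  A→P2 5, B→P3 5, C→P2 7, D→P2 4, E→P2 3, F→P3 5, G→P3 3, H→P1 4  ⇒ total 36.
Compare {P1, P3, P5}: total 37.
Compare {P2, P3, P4}: total 38.
No size-3 selection does better; minimum is 36.

36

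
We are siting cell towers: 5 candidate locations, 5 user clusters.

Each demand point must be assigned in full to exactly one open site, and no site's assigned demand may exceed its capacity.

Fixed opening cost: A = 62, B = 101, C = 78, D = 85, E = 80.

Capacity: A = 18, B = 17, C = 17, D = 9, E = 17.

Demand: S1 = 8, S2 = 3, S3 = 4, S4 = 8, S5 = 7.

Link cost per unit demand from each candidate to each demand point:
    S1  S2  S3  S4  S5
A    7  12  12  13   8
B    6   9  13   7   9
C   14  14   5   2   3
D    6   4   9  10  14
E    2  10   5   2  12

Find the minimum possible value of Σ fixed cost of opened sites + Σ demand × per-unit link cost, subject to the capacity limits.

261

Open {C, E}; cheapest assignment that respects the capacities:
  C (cap 17, load 15): S4, S5 — cost 8×2 + 7×3 = 37
  E (cap 17, load 15): S1, S2, S3 — cost 8×2 + 3×10 + 4×5 = 66
  Shipping 103, fixed 158 → total 261.
  Any other capacity-feasible assignment to {C, E} ships for at least 103.
Compare {A, E}: its best feasible assignment gives total 314.
Compare {A, C}: its best feasible assignment gives total 317.
Every other set of open sites that can feasibly serve all demand totals ≥ 314 even under its best assignment. Minimum: 261.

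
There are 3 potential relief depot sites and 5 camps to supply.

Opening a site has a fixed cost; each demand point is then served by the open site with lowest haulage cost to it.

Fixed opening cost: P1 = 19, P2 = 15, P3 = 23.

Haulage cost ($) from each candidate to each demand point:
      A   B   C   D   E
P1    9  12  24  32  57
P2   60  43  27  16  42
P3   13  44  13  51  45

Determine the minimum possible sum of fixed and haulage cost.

Open {P1, P2}: assign each demand point to its cheapest open site.
  A→P1 9, B→P1 12, C→P1 24, D→P2 16, E→P2 42
  haulage cost 103, fixed 34 → total 137.
Compare {P1, P2, P3}: haulage cost 92 + fixed 57 = 149.
Compare {P1}: haulage cost 134 + fixed 19 = 153.
Compare {P1, P3}: haulage cost 111 + fixed 42 = 153.
All other subsets cost ≥ 149. Minimum total cost: 137.

137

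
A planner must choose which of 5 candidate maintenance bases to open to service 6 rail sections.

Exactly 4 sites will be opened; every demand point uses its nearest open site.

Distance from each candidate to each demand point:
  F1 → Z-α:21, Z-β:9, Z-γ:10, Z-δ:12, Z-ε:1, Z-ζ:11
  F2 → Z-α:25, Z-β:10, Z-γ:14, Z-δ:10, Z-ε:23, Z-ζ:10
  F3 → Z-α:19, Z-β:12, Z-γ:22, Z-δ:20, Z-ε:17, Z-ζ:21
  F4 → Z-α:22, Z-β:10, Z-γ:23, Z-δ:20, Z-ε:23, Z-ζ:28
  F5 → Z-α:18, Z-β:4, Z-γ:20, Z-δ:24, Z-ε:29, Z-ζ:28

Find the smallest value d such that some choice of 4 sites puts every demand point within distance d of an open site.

Open {F1, F2, F3, F5}.
  Farthest demand point is Z-α at distance 18 (to F5); all others are ≤ 18.
With {F1, F2, F4, F5} the worst case is 18.
With {F1, F3, F4, F5} the worst case is 18.
No size-4 selection achieves below 18.

18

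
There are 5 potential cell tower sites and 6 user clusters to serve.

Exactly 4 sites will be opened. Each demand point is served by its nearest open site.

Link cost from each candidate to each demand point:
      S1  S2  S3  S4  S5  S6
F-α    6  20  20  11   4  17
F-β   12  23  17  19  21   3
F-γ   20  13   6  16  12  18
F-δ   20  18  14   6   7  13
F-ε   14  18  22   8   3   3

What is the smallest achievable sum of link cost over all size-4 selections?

37

Open {F-α, F-γ, F-δ, F-ε}.
  S1→F-α 6, S2→F-γ 13, S3→F-γ 6, S4→F-δ 6, S5→F-ε 3, S6→F-ε 3  ⇒ total 37.
Compare {F-α, F-β, F-γ, F-δ}: total 38.
Compare {F-α, F-β, F-γ, F-ε}: total 39.
No size-4 selection does better; minimum is 37.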